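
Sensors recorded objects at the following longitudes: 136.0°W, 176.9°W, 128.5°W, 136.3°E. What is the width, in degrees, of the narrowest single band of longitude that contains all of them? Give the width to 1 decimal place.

95.2°

Sort the longitudes: -176.9°, -136.0°, -128.5°, +136.3°.
Eastward gaps between consecutive values (wrapping around): 40.9°, 7.5°, 264.8°, 46.8°.
Largest gap = 264.8° ⇒ minimal covering band is its complement: 360° − 264.8° = 95.2°.
Band runs from +136.3° eastward to -128.5°, crossing the antimeridian.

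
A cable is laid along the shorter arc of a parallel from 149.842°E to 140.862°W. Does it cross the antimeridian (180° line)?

Naïve |-140.862 − 149.842| = 290.704° > 180°, so the shorter arc goes the other way round — across 180°.
Signed shortest Δλ = ((-140.862 − 149.842 + 180) mod 360) − 180 = 69.296°.
Going east by 69.296° from +149.842° passes through 180° before reaching -140.862°.

Yes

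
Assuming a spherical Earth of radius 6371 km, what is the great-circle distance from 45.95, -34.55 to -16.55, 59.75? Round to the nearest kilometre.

Δλ = 59.75 − -34.55 = 94.30°.
Δφ = -16.55 − 45.95 = -62.50°.
a = sin²(Δφ/2) + cos φ₁ · cos φ₂ · sin²(Δλ/2) = 0.627352.
c = 2·atan2(√a, √(1−a)) = 1.82834 rad → d = 6371·c ≈ 11648.34 km.

11648 km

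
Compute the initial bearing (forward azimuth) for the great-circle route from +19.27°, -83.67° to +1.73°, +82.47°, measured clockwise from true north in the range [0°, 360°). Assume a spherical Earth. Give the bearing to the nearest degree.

Δλ = 82.47 − -83.67 = 166.14°.
θ = atan2( sin Δλ · cos φ₂ , cos φ₁ · sin φ₂ − sin φ₁ · cos φ₂ · cos Δλ )
  = atan2(0.23944, 0.34876) = 34.471° → normalised to [0°, 360°): 34.471°.

34°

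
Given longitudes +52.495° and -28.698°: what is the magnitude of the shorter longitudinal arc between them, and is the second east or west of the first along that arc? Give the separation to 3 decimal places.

Raw difference: -28.698 − 52.495 = -81.193°.
Normalise into (−180°, 180°]: -81.193° stays -81.193°.
Negative ⇒ the second point lies to the west; separation 81.193°.

81.193° west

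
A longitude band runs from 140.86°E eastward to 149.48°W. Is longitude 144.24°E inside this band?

Yes

Band width going east from +140.86° to -149.48°: ((-149.48 − 140.86) mod 360) = 69.66°.
Offset of +144.24° east of the west edge: ((144.24 − 140.86) mod 360) = 3.38°.
3.38° ≤ 69.66° ⇒ inside.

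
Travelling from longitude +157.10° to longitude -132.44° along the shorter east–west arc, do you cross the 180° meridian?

Naïve |-132.44 − 157.10| = 289.54° > 180°, so the shorter arc goes the other way round — across 180°.
Signed shortest Δλ = ((-132.44 − 157.10 + 180) mod 360) − 180 = 70.46°.
Going east by 70.46° from +157.10° passes through 180° before reaching -132.44°.

Yes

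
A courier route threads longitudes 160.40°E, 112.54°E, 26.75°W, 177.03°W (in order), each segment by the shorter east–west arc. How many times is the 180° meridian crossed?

0

Leg 1: +160.40° → +112.54°, shortest Δλ = -47.86° (west) — does not cross 180°.
Leg 2: +112.54° → -26.75°, shortest Δλ = -139.29° (west) — does not cross 180°.
Leg 3: -26.75° → -177.03°, shortest Δλ = -150.28° (west) — does not cross 180°.
Total crossings: 0.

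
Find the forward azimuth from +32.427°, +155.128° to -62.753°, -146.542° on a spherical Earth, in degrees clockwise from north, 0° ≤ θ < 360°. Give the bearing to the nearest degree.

156°

Δλ = -146.542 − 155.128 = -301.670°; wrapped into (−180°, 180°]: 58.330°.
θ = atan2( sin Δλ · cos φ₂ , cos φ₁ · sin φ₂ − sin φ₁ · cos φ₂ · cos Δλ )
  = atan2(0.38965, -0.87931) = 156.100° → normalised to [0°, 360°): 156.100°.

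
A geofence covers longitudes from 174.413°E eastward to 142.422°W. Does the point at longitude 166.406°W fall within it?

Yes

Band width going east from +174.413° to -142.422°: ((-142.422 − 174.413) mod 360) = 43.165°.
Offset of -166.406° east of the west edge: ((-166.406 − 174.413) mod 360) = 19.181°.
19.181° ≤ 43.165° ⇒ inside.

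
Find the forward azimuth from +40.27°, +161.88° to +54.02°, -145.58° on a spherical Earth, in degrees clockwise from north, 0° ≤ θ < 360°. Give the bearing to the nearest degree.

50°

Δλ = -145.58 − 161.88 = -307.46°; wrapped into (−180°, 180°]: 52.54°.
θ = atan2( sin Δλ · cos φ₂ , cos φ₁ · sin φ₂ − sin φ₁ · cos φ₂ · cos Δλ )
  = atan2(0.46635, 0.38647) = 50.351° → normalised to [0°, 360°): 50.351°.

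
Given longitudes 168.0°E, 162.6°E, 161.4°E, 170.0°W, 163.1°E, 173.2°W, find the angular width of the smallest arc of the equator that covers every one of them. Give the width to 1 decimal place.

28.6°

Sort the longitudes: -173.2°, -170.0°, +161.4°, +162.6°, +163.1°, +168.0°.
Eastward gaps between consecutive values (wrapping around): 3.2°, 331.4°, 1.2°, 0.5°, 4.9°, 18.8°.
Largest gap = 331.4° ⇒ minimal covering band is its complement: 360° − 331.4° = 28.6°.
Band runs from +161.4° eastward to -170.0°, crossing the antimeridian.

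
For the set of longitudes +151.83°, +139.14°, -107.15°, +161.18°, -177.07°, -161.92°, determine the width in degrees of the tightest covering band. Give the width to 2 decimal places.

113.71°

Sort the longitudes: -177.07°, -161.92°, -107.15°, +139.14°, +151.83°, +161.18°.
Eastward gaps between consecutive values (wrapping around): 15.15°, 54.77°, 246.29°, 12.69°, 9.35°, 21.75°.
Largest gap = 246.29° ⇒ minimal covering band is its complement: 360° − 246.29° = 113.71°.
Band runs from +139.14° eastward to -107.15°, crossing the antimeridian.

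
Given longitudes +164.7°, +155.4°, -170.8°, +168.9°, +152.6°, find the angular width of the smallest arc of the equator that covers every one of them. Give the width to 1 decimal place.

Sort the longitudes: -170.8°, +152.6°, +155.4°, +164.7°, +168.9°.
Eastward gaps between consecutive values (wrapping around): 323.4°, 2.8°, 9.3°, 4.2°, 20.3°.
Largest gap = 323.4° ⇒ minimal covering band is its complement: 360° − 323.4° = 36.6°.
Band runs from +152.6° eastward to -170.8°, crossing the antimeridian.

36.6°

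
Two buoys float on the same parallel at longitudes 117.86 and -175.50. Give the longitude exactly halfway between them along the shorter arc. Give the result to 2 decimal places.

+151.18°

Signed shortest Δλ from +117.86° to -175.50° is +66.64°.
Midpoint longitude = +117.86° + (+66.64°)/2 = +117.86° + 33.32° = +151.18°.
(The naïve average (+117.86 + -175.50)/2 = -28.82° is on the wrong side of the globe.)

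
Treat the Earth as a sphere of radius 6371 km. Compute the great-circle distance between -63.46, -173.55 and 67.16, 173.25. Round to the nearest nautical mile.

Δλ = 173.25 − -173.55 = 346.80°; wrapped into (−180°, 180°]: -13.20°.
Δφ = 67.16 − -63.46 = 130.62°.
a = sin²(Δφ/2) + cos φ₁ · cos φ₂ · sin²(Δλ/2) = 0.827811.
c = 2·atan2(√a, √(1−a)) = 2.28580 rad → d = 6371·c ≈ 14562.84 km ≈ 7863.31 nmi.

7863 nmi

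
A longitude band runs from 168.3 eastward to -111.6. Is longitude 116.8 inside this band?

Band width going east from +168.3° to -111.6°: ((-111.6 − 168.3) mod 360) = 80.1°.
Offset of +116.8° east of the west edge: ((116.8 − 168.3) mod 360) = 308.5°.
308.5° > 80.1° ⇒ outside.

No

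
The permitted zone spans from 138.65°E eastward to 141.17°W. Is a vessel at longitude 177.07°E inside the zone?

Yes

Band width going east from +138.65° to -141.17°: ((-141.17 − 138.65) mod 360) = 80.18°.
Offset of +177.07° east of the west edge: ((177.07 − 138.65) mod 360) = 38.42°.
38.42° ≤ 80.18° ⇒ inside.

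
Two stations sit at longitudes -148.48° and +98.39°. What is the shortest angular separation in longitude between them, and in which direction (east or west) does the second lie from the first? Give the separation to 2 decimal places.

Raw difference: 98.39 − -148.48 = 246.87°.
Normalise into (−180°, 180°]: 246.87° − 360° = -113.13°.
Negative ⇒ the second point lies to the west; separation 113.13°.

113.13° west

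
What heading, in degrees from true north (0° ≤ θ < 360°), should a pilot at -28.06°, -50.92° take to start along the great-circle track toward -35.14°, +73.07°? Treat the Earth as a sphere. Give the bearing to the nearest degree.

Δλ = 73.07 − -50.92 = 123.99°.
θ = atan2( sin Δλ · cos φ₂ , cos φ₁ · sin φ₂ − sin φ₁ · cos φ₂ · cos Δλ )
  = atan2(0.67802, -0.72297) = 136.837° → normalised to [0°, 360°): 136.837°.

137°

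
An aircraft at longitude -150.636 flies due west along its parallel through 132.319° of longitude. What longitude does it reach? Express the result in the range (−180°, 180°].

+77.045°

Start at -150.636°; shift −132.319° → -282.955°.
-282.955° lies outside (−180°, 180°]; add 360° → +77.045°.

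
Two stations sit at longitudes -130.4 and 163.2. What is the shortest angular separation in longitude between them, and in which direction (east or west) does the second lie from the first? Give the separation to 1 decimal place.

Raw difference: 163.2 − -130.4 = 293.6°.
Normalise into (−180°, 180°]: 293.6° − 360° = -66.4°.
Negative ⇒ the second point lies to the west; separation 66.4°.

66.4° west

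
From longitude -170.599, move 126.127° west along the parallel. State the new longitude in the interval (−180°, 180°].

Start at -170.599°; shift −126.127° → -296.726°.
-296.726° lies outside (−180°, 180°]; add 360° → +63.274°.

+63.274°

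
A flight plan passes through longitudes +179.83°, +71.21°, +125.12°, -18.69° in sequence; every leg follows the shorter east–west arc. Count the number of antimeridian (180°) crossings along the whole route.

0

Leg 1: +179.83° → +71.21°, shortest Δλ = -108.62° (west) — does not cross 180°.
Leg 2: +71.21° → +125.12°, shortest Δλ = 53.91° (east) — does not cross 180°.
Leg 3: +125.12° → -18.69°, shortest Δλ = -143.81° (west) — does not cross 180°.
Total crossings: 0.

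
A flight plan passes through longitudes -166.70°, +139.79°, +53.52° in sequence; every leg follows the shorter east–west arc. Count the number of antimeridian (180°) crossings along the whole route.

1

Leg 1: -166.70° → +139.79°, shortest Δλ = -53.51° (west) — crosses 180°.
Leg 2: +139.79° → +53.52°, shortest Δλ = -86.27° (west) — does not cross 180°.
Total crossings: 1.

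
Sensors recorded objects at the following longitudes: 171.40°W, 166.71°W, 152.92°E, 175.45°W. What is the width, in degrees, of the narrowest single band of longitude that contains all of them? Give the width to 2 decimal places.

40.37°

Sort the longitudes: -175.45°, -171.40°, -166.71°, +152.92°.
Eastward gaps between consecutive values (wrapping around): 4.05°, 4.69°, 319.63°, 31.63°.
Largest gap = 319.63° ⇒ minimal covering band is its complement: 360° − 319.63° = 40.37°.
Band runs from +152.92° eastward to -166.71°, crossing the antimeridian.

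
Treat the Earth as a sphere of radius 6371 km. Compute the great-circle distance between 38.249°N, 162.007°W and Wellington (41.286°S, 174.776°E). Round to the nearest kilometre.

Δλ = 174.776 − -162.007 = 336.783°; wrapped into (−180°, 180°]: -23.217°.
Δφ = -41.286 − 38.249 = -79.535°.
a = sin²(Δφ/2) + cos φ₁ · cos φ₂ · sin²(Δλ/2) = 0.433077.
c = 2·atan2(√a, √(1−a)) = 1.43655 rad → d = 6371·c ≈ 9152.24 km.

9152 km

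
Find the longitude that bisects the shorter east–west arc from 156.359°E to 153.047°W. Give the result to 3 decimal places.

Signed shortest Δλ from +156.359° to -153.047° is +50.594°.
Midpoint longitude = +156.359° + (+50.594°)/2 = +156.359° + 25.297° = +181.656°.
Normalise into (−180°, 180°]: -178.344°.
(The naïve average (+156.359 + -153.047)/2 = 1.656° is on the wrong side of the globe.)

178.344°W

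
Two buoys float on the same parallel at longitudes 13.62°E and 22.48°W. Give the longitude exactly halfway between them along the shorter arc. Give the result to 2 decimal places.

4.43°W

Signed shortest Δλ from +13.62° to -22.48° is -36.10°.
Midpoint longitude = +13.62° + (-36.10°)/2 = +13.62° − 18.05° = -4.43°.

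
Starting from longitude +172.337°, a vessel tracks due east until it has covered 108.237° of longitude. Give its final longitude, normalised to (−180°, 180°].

-79.426°

Start at +172.337°; shift +108.237° → +280.574°.
+280.574° lies outside (−180°, 180°]; subtract 360° → -79.426°.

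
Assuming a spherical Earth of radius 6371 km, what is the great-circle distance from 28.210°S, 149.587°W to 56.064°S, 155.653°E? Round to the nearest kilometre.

Δλ = 155.653 − -149.587 = 305.240°; wrapped into (−180°, 180°]: -54.760°.
Δφ = -56.064 − -28.210 = -27.854°.
a = sin²(Δφ/2) + cos φ₁ · cos φ₂ · sin²(Δλ/2) = 0.161978.
c = 2·atan2(√a, √(1−a)) = 0.82841 rad → d = 6371·c ≈ 5277.83 km.

5278 km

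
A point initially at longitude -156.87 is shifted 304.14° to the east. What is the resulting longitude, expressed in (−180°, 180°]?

Start at -156.87°; shift +304.14° → +147.27°.
+147.27° already lies in (−180°, 180°].

+147.27°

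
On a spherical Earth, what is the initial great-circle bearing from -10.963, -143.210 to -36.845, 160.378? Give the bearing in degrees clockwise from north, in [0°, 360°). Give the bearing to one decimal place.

232.9°

Δλ = 160.378 − -143.210 = 303.588°; wrapped into (−180°, 180°]: -56.412°.
θ = atan2( sin Δλ · cos φ₂ , cos φ₁ · sin φ₂ − sin φ₁ · cos φ₂ · cos Δλ )
  = atan2(-0.66665, -0.50451) = -127.118° → normalised to [0°, 360°): 232.882°.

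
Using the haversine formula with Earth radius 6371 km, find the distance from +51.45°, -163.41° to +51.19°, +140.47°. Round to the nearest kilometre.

3802 km

Δλ = 140.47 − -163.41 = 303.88°; wrapped into (−180°, 180°]: -56.12°.
Δφ = 51.19 − 51.45 = -0.26°.
a = sin²(Δφ/2) + cos φ₁ · cos φ₂ · sin²(Δλ/2) = 0.086430.
c = 2·atan2(√a, √(1−a)) = 0.59680 rad → d = 6371·c ≈ 3802.20 km.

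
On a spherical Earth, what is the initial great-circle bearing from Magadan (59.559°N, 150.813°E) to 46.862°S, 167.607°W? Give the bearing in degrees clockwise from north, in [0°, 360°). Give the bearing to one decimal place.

150.8°

Δλ = -167.607 − 150.813 = -318.420°; wrapped into (−180°, 180°]: 41.580°.
θ = atan2( sin Δλ · cos φ₂ , cos φ₁ · sin φ₂ − sin φ₁ · cos φ₂ · cos Δλ )
  = atan2(0.45379, -0.81067) = 150.761° → normalised to [0°, 360°): 150.761°.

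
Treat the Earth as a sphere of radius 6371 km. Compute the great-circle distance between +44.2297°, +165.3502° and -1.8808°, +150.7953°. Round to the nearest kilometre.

5327 km

Δλ = 150.7953 − 165.3502 = -14.5549°.
Δφ = -1.8808 − 44.2297 = -46.1105°.
a = sin²(Δφ/2) + cos φ₁ · cos φ₂ · sin²(Δλ/2) = 0.164857.
c = 2·atan2(√a, √(1−a)) = 0.83620 rad → d = 6371·c ≈ 5327.44 km.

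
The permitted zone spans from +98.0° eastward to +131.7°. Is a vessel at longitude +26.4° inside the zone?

Band width going east from +98.0° to +131.7°: ((131.7 − 98.0) mod 360) = 33.7°.
Offset of +26.4° east of the west edge: ((26.4 − 98.0) mod 360) = 288.4°.
288.4° > 33.7° ⇒ outside.

No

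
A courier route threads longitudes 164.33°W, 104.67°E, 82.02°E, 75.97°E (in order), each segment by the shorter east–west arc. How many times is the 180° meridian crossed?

Leg 1: -164.33° → +104.67°, shortest Δλ = -91.0° (west) — crosses 180°.
Leg 2: +104.67° → +82.02°, shortest Δλ = -22.65° (west) — does not cross 180°.
Leg 3: +82.02° → +75.97°, shortest Δλ = -6.05° (west) — does not cross 180°.
Total crossings: 1.

1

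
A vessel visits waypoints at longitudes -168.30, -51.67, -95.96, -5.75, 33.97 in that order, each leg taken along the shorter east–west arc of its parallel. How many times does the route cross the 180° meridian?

0

Leg 1: -168.30° → -51.67°, shortest Δλ = 116.63° (east) — does not cross 180°.
Leg 2: -51.67° → -95.96°, shortest Δλ = -44.29° (west) — does not cross 180°.
Leg 3: -95.96° → -5.75°, shortest Δλ = 90.21° (east) — does not cross 180°.
Leg 4: -5.75° → +33.97°, shortest Δλ = 39.72° (east) — does not cross 180°.
Total crossings: 0.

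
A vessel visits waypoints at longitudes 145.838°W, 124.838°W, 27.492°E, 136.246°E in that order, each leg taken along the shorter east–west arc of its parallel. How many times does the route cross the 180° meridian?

0

Leg 1: -145.838° → -124.838°, shortest Δλ = 21.0° (east) — does not cross 180°.
Leg 2: -124.838° → +27.492°, shortest Δλ = 152.33° (east) — does not cross 180°.
Leg 3: +27.492° → +136.246°, shortest Δλ = 108.754° (east) — does not cross 180°.
Total crossings: 0.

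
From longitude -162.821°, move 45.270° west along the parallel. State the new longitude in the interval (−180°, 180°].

Start at -162.821°; shift −45.270° → -208.091°.
-208.091° lies outside (−180°, 180°]; add 360° → +151.909°.

+151.909°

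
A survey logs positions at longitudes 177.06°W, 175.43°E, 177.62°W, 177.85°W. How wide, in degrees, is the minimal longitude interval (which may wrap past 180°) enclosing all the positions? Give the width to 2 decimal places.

7.51°

Sort the longitudes: -177.85°, -177.62°, -177.06°, +175.43°.
Eastward gaps between consecutive values (wrapping around): 0.23°, 0.56°, 352.49°, 6.72°.
Largest gap = 352.49° ⇒ minimal covering band is its complement: 360° − 352.49° = 7.51°.
Band runs from +175.43° eastward to -177.06°, crossing the antimeridian.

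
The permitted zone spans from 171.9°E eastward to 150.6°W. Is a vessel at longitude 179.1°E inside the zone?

Band width going east from +171.9° to -150.6°: ((-150.6 − 171.9) mod 360) = 37.5°.
Offset of +179.1° east of the west edge: ((179.1 − 171.9) mod 360) = 7.2°.
7.2° ≤ 37.5° ⇒ inside.

Yes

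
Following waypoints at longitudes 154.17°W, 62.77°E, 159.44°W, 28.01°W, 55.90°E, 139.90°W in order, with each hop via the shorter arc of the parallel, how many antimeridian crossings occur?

3

Leg 1: -154.17° → +62.77°, shortest Δλ = -143.06° (west) — crosses 180°.
Leg 2: +62.77° → -159.44°, shortest Δλ = 137.79° (east) — crosses 180°.
Leg 3: -159.44° → -28.01°, shortest Δλ = 131.43° (east) — does not cross 180°.
Leg 4: -28.01° → +55.90°, shortest Δλ = 83.91° (east) — does not cross 180°.
Leg 5: +55.90° → -139.90°, shortest Δλ = 164.2° (east) — crosses 180°.
Total crossings: 3.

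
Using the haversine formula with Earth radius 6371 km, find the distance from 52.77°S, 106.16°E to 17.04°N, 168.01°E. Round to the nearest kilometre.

Δλ = 168.01 − 106.16 = 61.85°.
Δφ = 17.04 − -52.77 = 69.81°.
a = sin²(Δφ/2) + cos φ₁ · cos φ₂ · sin²(Δλ/2) = 0.480208.
c = 2·atan2(√a, √(1−a)) = 1.53120 rad → d = 6371·c ≈ 9755.29 km.

9755 km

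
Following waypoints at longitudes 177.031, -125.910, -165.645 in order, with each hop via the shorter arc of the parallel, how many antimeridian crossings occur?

Leg 1: +177.031° → -125.910°, shortest Δλ = 57.059° (east) — crosses 180°.
Leg 2: -125.910° → -165.645°, shortest Δλ = -39.735° (west) — does not cross 180°.
Total crossings: 1.

1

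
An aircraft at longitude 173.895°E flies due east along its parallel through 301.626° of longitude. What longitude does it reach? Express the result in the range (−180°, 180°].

115.521°E

Start at +173.895°; shift +301.626° → +475.521°.
+475.521° lies outside (−180°, 180°]; subtract 360° → +115.521°.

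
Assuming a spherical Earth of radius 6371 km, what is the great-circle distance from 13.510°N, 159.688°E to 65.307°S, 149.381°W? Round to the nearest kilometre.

9729 km

Δλ = -149.381 − 159.688 = -309.069°; wrapped into (−180°, 180°]: 50.931°.
Δφ = -65.307 − 13.510 = -78.817°.
a = sin²(Δφ/2) + cos φ₁ · cos φ₂ · sin²(Δλ/2) = 0.478123.
c = 2·atan2(√a, √(1−a)) = 1.52703 rad → d = 6371·c ≈ 9728.69 km.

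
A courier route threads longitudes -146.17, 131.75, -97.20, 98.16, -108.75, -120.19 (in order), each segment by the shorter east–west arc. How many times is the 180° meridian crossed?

4

Leg 1: -146.17° → +131.75°, shortest Δλ = -82.08° (west) — crosses 180°.
Leg 2: +131.75° → -97.20°, shortest Δλ = 131.05° (east) — crosses 180°.
Leg 3: -97.20° → +98.16°, shortest Δλ = -164.64° (west) — crosses 180°.
Leg 4: +98.16° → -108.75°, shortest Δλ = 153.09° (east) — crosses 180°.
Leg 5: -108.75° → -120.19°, shortest Δλ = -11.44° (west) — does not cross 180°.
Total crossings: 4.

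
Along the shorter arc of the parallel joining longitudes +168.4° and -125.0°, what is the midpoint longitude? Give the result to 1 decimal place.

-158.3°

Signed shortest Δλ from +168.4° to -125.0° is +66.6°.
Midpoint longitude = +168.4° + (+66.6°)/2 = +168.4° + 33.3° = +201.7°.
Normalise into (−180°, 180°]: -158.3°.
(The naïve average (+168.4 + -125.0)/2 = 21.7° is on the wrong side of the globe.)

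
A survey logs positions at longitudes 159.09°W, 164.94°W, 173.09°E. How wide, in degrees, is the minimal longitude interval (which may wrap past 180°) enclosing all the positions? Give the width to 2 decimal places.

27.82°

Sort the longitudes: -164.94°, -159.09°, +173.09°.
Eastward gaps between consecutive values (wrapping around): 5.85°, 332.18°, 21.97°.
Largest gap = 332.18° ⇒ minimal covering band is its complement: 360° − 332.18° = 27.82°.
Band runs from +173.09° eastward to -159.09°, crossing the antimeridian.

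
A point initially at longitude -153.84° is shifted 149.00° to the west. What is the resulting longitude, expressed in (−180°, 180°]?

Start at -153.84°; shift −149.00° → -302.84°.
-302.84° lies outside (−180°, 180°]; add 360° → +57.16°.

+57.16°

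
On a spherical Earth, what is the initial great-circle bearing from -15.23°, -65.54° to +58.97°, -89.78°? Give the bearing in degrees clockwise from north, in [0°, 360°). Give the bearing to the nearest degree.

347°

Δλ = -89.78 − -65.54 = -24.24°.
θ = atan2( sin Δλ · cos φ₂ , cos φ₁ · sin φ₂ − sin φ₁ · cos φ₂ · cos Δλ )
  = atan2(-0.21164, 0.95028) = -12.556° → normalised to [0°, 360°): 347.444°.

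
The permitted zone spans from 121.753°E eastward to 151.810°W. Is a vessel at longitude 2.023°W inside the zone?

Band width going east from +121.753° to -151.810°: ((-151.810 − 121.753) mod 360) = 86.437°.
Offset of -2.023° east of the west edge: ((-2.023 − 121.753) mod 360) = 236.224°.
236.224° > 86.437° ⇒ outside.

No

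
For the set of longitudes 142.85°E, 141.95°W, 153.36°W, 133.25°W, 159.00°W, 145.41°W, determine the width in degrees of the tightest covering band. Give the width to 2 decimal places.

83.90°

Sort the longitudes: -159.00°, -153.36°, -145.41°, -141.95°, -133.25°, +142.85°.
Eastward gaps between consecutive values (wrapping around): 5.64°, 7.95°, 3.46°, 8.70°, 276.10°, 58.15°.
Largest gap = 276.10° ⇒ minimal covering band is its complement: 360° − 276.10° = 83.90°.
Band runs from +142.85° eastward to -133.25°, crossing the antimeridian.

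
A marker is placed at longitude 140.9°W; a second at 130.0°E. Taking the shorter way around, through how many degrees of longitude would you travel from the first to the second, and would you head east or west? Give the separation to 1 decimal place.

89.1° west

Raw difference: 130.0 − -140.9 = 270.9°.
Normalise into (−180°, 180°]: 270.9° − 360° = -89.1°.
Negative ⇒ the second point lies to the west; separation 89.1°.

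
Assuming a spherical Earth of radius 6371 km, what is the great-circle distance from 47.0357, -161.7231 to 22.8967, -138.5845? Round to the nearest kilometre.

Δλ = -138.5845 − -161.7231 = 23.1386°.
Δφ = 22.8967 − 47.0357 = -24.1390°.
a = sin²(Δφ/2) + cos φ₁ · cos φ₂ · sin²(Δλ/2) = 0.068975.
c = 2·atan2(√a, √(1−a)) = 0.53149 rad → d = 6371·c ≈ 3386.15 km.

3386 km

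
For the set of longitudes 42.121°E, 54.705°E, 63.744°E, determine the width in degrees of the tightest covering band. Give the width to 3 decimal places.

21.623°

Sort the longitudes: +42.121°, +54.705°, +63.744°.
Eastward gaps between consecutive values (wrapping around): 12.584°, 9.039°, 338.377°.
Largest gap = 338.377° ⇒ minimal covering band is its complement: 360° − 338.377° = 21.623°.
Band runs from +42.121° eastward to +63.744°.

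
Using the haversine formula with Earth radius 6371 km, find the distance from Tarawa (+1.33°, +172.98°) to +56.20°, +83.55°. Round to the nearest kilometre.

Δλ = 83.55 − 172.98 = -89.43°.
Δφ = 56.20 − 1.33 = 54.87°.
a = sin²(Δφ/2) + cos φ₁ · cos φ₂ · sin²(Δλ/2) = 0.487590.
c = 2·atan2(√a, √(1−a)) = 1.54597 rad → d = 6371·c ≈ 9849.40 km.

9849 km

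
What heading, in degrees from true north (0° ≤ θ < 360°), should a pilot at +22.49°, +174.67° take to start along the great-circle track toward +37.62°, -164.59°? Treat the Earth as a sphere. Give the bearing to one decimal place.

Δλ = -164.59 − 174.67 = -339.26°; wrapped into (−180°, 180°]: 20.74°.
θ = atan2( sin Δλ · cos φ₂ , cos φ₁ · sin φ₂ − sin φ₁ · cos φ₂ · cos Δλ )
  = atan2(0.28050, 0.28064) = 44.985° → normalised to [0°, 360°): 44.985°.

45.0°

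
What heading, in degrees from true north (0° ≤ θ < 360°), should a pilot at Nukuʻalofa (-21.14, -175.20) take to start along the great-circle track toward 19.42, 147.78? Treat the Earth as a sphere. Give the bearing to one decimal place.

315.7°

Δλ = 147.78 − -175.20 = 322.98°; wrapped into (−180°, 180°]: -37.02°.
θ = atan2( sin Δλ · cos φ₂ , cos φ₁ · sin φ₂ − sin φ₁ · cos φ₂ · cos Δλ )
  = atan2(-0.56784, 0.58168) = -44.310° → normalised to [0°, 360°): 315.690°.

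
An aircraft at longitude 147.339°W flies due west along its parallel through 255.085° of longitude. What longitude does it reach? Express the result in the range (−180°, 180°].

Start at -147.339°; shift −255.085° → -402.424°.
-402.424° lies outside (−180°, 180°]; add 360° → -42.424°.

42.424°W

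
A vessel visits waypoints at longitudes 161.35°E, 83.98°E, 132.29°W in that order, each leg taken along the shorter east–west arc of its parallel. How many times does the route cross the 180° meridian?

1

Leg 1: +161.35° → +83.98°, shortest Δλ = -77.37° (west) — does not cross 180°.
Leg 2: +83.98° → -132.29°, shortest Δλ = 143.73° (east) — crosses 180°.
Total crossings: 1.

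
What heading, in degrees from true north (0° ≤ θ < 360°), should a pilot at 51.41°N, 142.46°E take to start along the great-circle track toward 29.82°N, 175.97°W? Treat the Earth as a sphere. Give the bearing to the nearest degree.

Δλ = -175.97 − 142.46 = -318.43°; wrapped into (−180°, 180°]: 41.57°.
θ = atan2( sin Δλ · cos φ₂ , cos φ₁ · sin φ₂ − sin φ₁ · cos φ₂ · cos Δλ )
  = atan2(0.57568, -0.19717) = 108.906° → normalised to [0°, 360°): 108.906°.

109°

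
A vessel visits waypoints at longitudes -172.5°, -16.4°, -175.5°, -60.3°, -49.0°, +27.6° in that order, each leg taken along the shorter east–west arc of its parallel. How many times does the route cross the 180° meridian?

Leg 1: -172.5° → -16.4°, shortest Δλ = 156.1° (east) — does not cross 180°.
Leg 2: -16.4° → -175.5°, shortest Δλ = -159.1° (west) — does not cross 180°.
Leg 3: -175.5° → -60.3°, shortest Δλ = 115.2° (east) — does not cross 180°.
Leg 4: -60.3° → -49.0°, shortest Δλ = 11.3° (east) — does not cross 180°.
Leg 5: -49.0° → +27.6°, shortest Δλ = 76.6° (east) — does not cross 180°.
Total crossings: 0.

0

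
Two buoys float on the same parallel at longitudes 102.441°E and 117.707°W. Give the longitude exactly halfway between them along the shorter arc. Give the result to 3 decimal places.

172.367°E

Signed shortest Δλ from +102.441° to -117.707° is +139.852°.
Midpoint longitude = +102.441° + (+139.852°)/2 = +102.441° + 69.926° = +172.367°.
(The naïve average (+102.441 + -117.707)/2 = -7.633° is on the wrong side of the globe.)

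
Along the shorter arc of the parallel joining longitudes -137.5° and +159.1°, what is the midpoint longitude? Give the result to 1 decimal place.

-169.2°

Signed shortest Δλ from -137.5° to +159.1° is -63.4°.
Midpoint longitude = -137.5° + (-63.4°)/2 = -137.5° − 31.7° = -169.2°.
(The naïve average (-137.5 + +159.1)/2 = 10.8° is on the wrong side of the globe.)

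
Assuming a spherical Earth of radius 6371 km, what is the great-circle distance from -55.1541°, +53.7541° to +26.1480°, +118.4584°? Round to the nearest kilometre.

Δλ = 118.4584 − 53.7541 = 64.7043°.
Δφ = 26.1480 − -55.1541 = 81.3021°.
a = sin²(Δφ/2) + cos φ₁ · cos φ₂ · sin²(Δλ/2) = 0.571258.
c = 2·atan2(√a, √(1−a)) = 1.71380 rad → d = 6371·c ≈ 10918.62 km.

10919 km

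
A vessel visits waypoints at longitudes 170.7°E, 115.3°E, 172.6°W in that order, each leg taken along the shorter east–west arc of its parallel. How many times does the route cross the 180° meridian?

Leg 1: +170.7° → +115.3°, shortest Δλ = -55.4° (west) — does not cross 180°.
Leg 2: +115.3° → -172.6°, shortest Δλ = 72.1° (east) — crosses 180°.
Total crossings: 1.

1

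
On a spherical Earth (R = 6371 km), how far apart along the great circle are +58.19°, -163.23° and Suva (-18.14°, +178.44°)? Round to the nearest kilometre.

8654 km

Δλ = 178.44 − -163.23 = 341.67°; wrapped into (−180°, 180°]: -18.33°.
Δφ = -18.14 − 58.19 = -76.33°.
a = sin²(Δφ/2) + cos φ₁ · cos φ₂ · sin²(Δλ/2) = 0.394543.
c = 2·atan2(√a, √(1−a)) = 1.35829 rad → d = 6371·c ≈ 8653.64 km.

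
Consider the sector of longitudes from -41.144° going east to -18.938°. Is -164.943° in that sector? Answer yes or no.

Band width going east from -41.144° to -18.938°: ((-18.938 − -41.144) mod 360) = 22.206°.
Offset of -164.943° east of the west edge: ((-164.943 − -41.144) mod 360) = 236.201°.
236.201° > 22.206° ⇒ outside.

No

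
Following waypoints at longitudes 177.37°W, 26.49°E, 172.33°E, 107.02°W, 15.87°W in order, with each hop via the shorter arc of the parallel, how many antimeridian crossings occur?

Leg 1: -177.37° → +26.49°, shortest Δλ = -156.14° (west) — crosses 180°.
Leg 2: +26.49° → +172.33°, shortest Δλ = 145.84° (east) — does not cross 180°.
Leg 3: +172.33° → -107.02°, shortest Δλ = 80.65° (east) — crosses 180°.
Leg 4: -107.02° → -15.87°, shortest Δλ = 91.15° (east) — does not cross 180°.
Total crossings: 2.

2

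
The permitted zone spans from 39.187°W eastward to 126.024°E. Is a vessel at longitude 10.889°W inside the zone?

Yes

Band width going east from -39.187° to +126.024°: ((126.024 − -39.187) mod 360) = 165.211°.
Offset of -10.889° east of the west edge: ((-10.889 − -39.187) mod 360) = 28.298°.
28.298° ≤ 165.211° ⇒ inside.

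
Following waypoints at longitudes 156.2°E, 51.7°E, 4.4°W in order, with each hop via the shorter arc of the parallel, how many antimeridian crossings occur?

0

Leg 1: +156.2° → +51.7°, shortest Δλ = -104.5° (west) — does not cross 180°.
Leg 2: +51.7° → -4.4°, shortest Δλ = -56.1° (west) — does not cross 180°.
Total crossings: 0.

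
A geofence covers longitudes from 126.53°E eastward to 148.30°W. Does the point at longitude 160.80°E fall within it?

Yes

Band width going east from +126.53° to -148.30°: ((-148.30 − 126.53) mod 360) = 85.17°.
Offset of +160.80° east of the west edge: ((160.80 − 126.53) mod 360) = 34.27°.
34.27° ≤ 85.17° ⇒ inside.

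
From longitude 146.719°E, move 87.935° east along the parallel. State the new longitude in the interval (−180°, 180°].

125.346°W

Start at +146.719°; shift +87.935° → +234.654°.
+234.654° lies outside (−180°, 180°]; subtract 360° → -125.346°.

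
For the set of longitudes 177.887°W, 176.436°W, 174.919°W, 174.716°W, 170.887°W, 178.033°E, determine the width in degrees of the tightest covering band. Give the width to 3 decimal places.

Sort the longitudes: -177.887°, -176.436°, -174.919°, -174.716°, -170.887°, +178.033°.
Eastward gaps between consecutive values (wrapping around): 1.451°, 1.517°, 0.203°, 3.829°, 348.920°, 4.080°.
Largest gap = 348.920° ⇒ minimal covering band is its complement: 360° − 348.920° = 11.080°.
Band runs from +178.033° eastward to -170.887°, crossing the antimeridian.

11.080°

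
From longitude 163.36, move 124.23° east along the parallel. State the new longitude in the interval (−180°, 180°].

-72.41°

Start at +163.36°; shift +124.23° → +287.59°.
+287.59° lies outside (−180°, 180°]; subtract 360° → -72.41°.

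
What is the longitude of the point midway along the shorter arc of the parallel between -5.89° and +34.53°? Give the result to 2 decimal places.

Signed shortest Δλ from -5.89° to +34.53° is +40.42°.
Midpoint longitude = -5.89° + (+40.42°)/2 = -5.89° + 20.21° = +14.32°.

+14.32°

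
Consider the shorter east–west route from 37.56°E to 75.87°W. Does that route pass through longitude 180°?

Signed shortest Δλ = ((-75.87 − 37.56 + 180) mod 360) − 180 = -113.43°.
Going west by 113.43° from +37.56° reaches -75.87° without touching 180°.

No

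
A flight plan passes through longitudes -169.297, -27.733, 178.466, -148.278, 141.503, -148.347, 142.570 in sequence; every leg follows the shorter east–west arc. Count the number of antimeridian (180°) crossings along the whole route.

Leg 1: -169.297° → -27.733°, shortest Δλ = 141.564° (east) — does not cross 180°.
Leg 2: -27.733° → +178.466°, shortest Δλ = -153.801° (west) — crosses 180°.
Leg 3: +178.466° → -148.278°, shortest Δλ = 33.256° (east) — crosses 180°.
Leg 4: -148.278° → +141.503°, shortest Δλ = -70.219° (west) — crosses 180°.
Leg 5: +141.503° → -148.347°, shortest Δλ = 70.15° (east) — crosses 180°.
Leg 6: -148.347° → +142.570°, shortest Δλ = -69.083° (west) — crosses 180°.
Total crossings: 5.

5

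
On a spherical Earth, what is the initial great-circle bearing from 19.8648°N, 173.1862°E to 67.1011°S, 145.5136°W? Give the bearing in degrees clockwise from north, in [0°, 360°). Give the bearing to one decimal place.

165.1°

Δλ = -145.5136 − 173.1862 = -318.6998°; wrapped into (−180°, 180°]: 41.3002°.
θ = atan2( sin Δλ · cos φ₂ , cos φ₁ · sin φ₂ − sin φ₁ · cos φ₂ · cos Δλ )
  = atan2(0.25681, -0.96571) = 165.108° → normalised to [0°, 360°): 165.108°.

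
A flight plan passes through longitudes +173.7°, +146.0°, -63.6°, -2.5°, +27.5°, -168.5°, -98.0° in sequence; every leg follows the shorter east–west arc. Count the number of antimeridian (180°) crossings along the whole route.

2

Leg 1: +173.7° → +146.0°, shortest Δλ = -27.7° (west) — does not cross 180°.
Leg 2: +146.0° → -63.6°, shortest Δλ = 150.4° (east) — crosses 180°.
Leg 3: -63.6° → -2.5°, shortest Δλ = 61.1° (east) — does not cross 180°.
Leg 4: -2.5° → +27.5°, shortest Δλ = 30.0° (east) — does not cross 180°.
Leg 5: +27.5° → -168.5°, shortest Δλ = 164.0° (east) — crosses 180°.
Leg 6: -168.5° → -98.0°, shortest Δλ = 70.5° (east) — does not cross 180°.
Total crossings: 2.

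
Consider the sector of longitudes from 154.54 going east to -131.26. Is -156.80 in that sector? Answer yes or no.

Band width going east from +154.54° to -131.26°: ((-131.26 − 154.54) mod 360) = 74.20°.
Offset of -156.80° east of the west edge: ((-156.80 − 154.54) mod 360) = 48.66°.
48.66° ≤ 74.20° ⇒ inside.

Yes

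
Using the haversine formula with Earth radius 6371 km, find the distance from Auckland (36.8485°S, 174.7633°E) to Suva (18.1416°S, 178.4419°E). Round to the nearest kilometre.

2111 km

Δλ = 178.4419 − 174.7633 = 3.6786°.
Δφ = -18.1416 − -36.8485 = 18.7069°.
a = sin²(Δφ/2) + cos φ₁ · cos φ₂ · sin²(Δλ/2) = 0.027198.
c = 2·atan2(√a, √(1−a)) = 0.33135 rad → d = 6371·c ≈ 2111.01 km.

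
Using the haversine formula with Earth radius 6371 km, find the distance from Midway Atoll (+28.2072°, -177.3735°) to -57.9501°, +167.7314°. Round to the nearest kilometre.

9681 km

Δλ = 167.7314 − -177.3735 = 345.1049°; wrapped into (−180°, 180°]: -14.8951°.
Δφ = -57.9501 − 28.2072 = -86.1573°.
a = sin²(Δφ/2) + cos φ₁ · cos φ₂ · sin²(Δλ/2) = 0.474348.
c = 2·atan2(√a, √(1−a)) = 1.51947 rad → d = 6371·c ≈ 9680.54 km.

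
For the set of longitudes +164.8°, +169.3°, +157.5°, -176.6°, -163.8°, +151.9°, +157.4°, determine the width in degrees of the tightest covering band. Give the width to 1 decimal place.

44.3°

Sort the longitudes: -176.6°, -163.8°, +151.9°, +157.4°, +157.5°, +164.8°, +169.3°.
Eastward gaps between consecutive values (wrapping around): 12.8°, 315.7°, 5.5°, 0.1°, 7.3°, 4.5°, 14.1°.
Largest gap = 315.7° ⇒ minimal covering band is its complement: 360° − 315.7° = 44.3°.
Band runs from +151.9° eastward to -163.8°, crossing the antimeridian.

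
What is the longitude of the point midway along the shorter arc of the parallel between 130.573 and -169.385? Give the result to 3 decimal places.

Signed shortest Δλ from +130.573° to -169.385° is +60.042°.
Midpoint longitude = +130.573° + (+60.042°)/2 = +130.573° + 30.021° = +160.594°.
(The naïve average (+130.573 + -169.385)/2 = -19.406° is on the wrong side of the globe.)

+160.594°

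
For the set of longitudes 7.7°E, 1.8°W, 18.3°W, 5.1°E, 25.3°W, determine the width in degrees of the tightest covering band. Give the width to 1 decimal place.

33.0°

Sort the longitudes: -25.3°, -18.3°, -1.8°, +5.1°, +7.7°.
Eastward gaps between consecutive values (wrapping around): 7.0°, 16.5°, 6.9°, 2.6°, 327.0°.
Largest gap = 327.0° ⇒ minimal covering band is its complement: 360° − 327.0° = 33.0°.
Band runs from -25.3° eastward to +7.7°.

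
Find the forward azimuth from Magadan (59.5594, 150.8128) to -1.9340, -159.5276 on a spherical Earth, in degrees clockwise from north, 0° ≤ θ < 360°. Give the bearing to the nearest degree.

127°

Δλ = -159.5276 − 150.8128 = -310.3404°; wrapped into (−180°, 180°]: 49.6596°.
θ = atan2( sin Δλ · cos φ₂ , cos φ₁ · sin φ₂ − sin φ₁ · cos φ₂ · cos Δλ )
  = atan2(0.76178, -0.57488) = 127.040° → normalised to [0°, 360°): 127.040°.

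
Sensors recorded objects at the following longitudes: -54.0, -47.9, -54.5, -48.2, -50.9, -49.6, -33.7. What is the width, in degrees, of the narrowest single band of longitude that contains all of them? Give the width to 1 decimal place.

20.8°

Sort the longitudes: -54.5°, -54.0°, -50.9°, -49.6°, -48.2°, -47.9°, -33.7°.
Eastward gaps between consecutive values (wrapping around): 0.5°, 3.1°, 1.3°, 1.4°, 0.3°, 14.2°, 339.2°.
Largest gap = 339.2° ⇒ minimal covering band is its complement: 360° − 339.2° = 20.8°.
Band runs from -54.5° eastward to -33.7°.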